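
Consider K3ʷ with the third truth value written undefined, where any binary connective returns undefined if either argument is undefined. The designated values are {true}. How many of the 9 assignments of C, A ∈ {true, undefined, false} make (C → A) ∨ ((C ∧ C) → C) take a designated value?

4

Designated under: (C=true, A=true); (C=true, A=false); (C=false, A=true); (C=false, A=false).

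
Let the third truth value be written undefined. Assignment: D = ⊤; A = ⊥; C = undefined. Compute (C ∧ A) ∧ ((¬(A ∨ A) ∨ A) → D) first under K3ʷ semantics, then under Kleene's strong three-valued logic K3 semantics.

In K3ʷ: C ∧ A = undefined ∧ ⊥ = undefined
A ∨ A = ⊥ ∨ ⊥ = ⊥
¬(A ∨ A) = ¬⊥ = ⊤
¬(A ∨ A) ∨ A = ⊤ ∨ ⊥ = ⊤
(¬(A ∨ A) ∨ A) → D = ⊤ → ⊤ = ⊤
(C ∧ A) ∧ ((¬(A ∨ A) ∨ A) → D) = undefined ∧ ⊤ = undefined
In Kleene's strong three-valued logic K3: C ∧ A = undefined ∧ ⊥ = ⊥
A ∨ A = ⊥ ∨ ⊥ = ⊥
¬(A ∨ A) = ¬⊥ = ⊤
¬(A ∨ A) ∨ A = ⊤ ∨ ⊥ = ⊤
(¬(A ∨ A) ∨ A) → D = ⊤ → ⊤ = ⊤
(C ∧ A) ∧ ((¬(A ∨ A) ∨ A) → D) = ⊥ ∧ ⊤ = ⊥
They differ because K3ʷ and Kleene's strong three-valued logic K3 treat undefined differently under the binary connectives.

undefined; ⊥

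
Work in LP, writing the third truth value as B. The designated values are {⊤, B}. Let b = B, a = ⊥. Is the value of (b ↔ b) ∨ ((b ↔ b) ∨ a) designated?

b ↔ b = B ↔ B = B
b ↔ b = B ↔ B = B
(b ↔ b) ∨ a = B ∨ ⊥ = B
(b ↔ b) ∨ ((b ↔ b) ∨ a) = B ∨ B = B
B ∈ {⊤, B}.

Yes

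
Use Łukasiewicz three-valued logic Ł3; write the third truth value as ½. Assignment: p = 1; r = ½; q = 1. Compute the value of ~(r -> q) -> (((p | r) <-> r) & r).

r -> q = ½ -> 1 = 1
~(r -> q) = ~1 = 0
p | r = 1 | ½ = 1
(p | r) <-> r = 1 <-> ½ = ½
((p | r) <-> r) & r = ½ & ½ = ½
~(r -> q) -> (((p | r) <-> r) & r) = 0 -> ½ = 1

1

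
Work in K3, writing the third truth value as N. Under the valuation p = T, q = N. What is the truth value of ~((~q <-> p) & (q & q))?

~q = ~N = N
~q <-> p = N <-> T = N
q & q = N & N = N
(~q <-> p) & (q & q) = N & N = N
~((~q <-> p) & (q & q)) = ~N = N

N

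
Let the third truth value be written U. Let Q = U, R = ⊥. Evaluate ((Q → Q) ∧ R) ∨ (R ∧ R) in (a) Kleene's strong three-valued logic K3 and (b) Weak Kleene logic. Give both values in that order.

In Kleene's strong three-valued logic K3: Q → Q = U → U = U  [¬U ∨ U]
(Q → Q) ∧ R = U ∧ ⊥ = ⊥
R ∧ R = ⊥ ∧ ⊥ = ⊥
((Q → Q) ∧ R) ∨ (R ∧ R) = ⊥ ∨ ⊥ = ⊥
In Weak Kleene logic: Q → Q = U → U = U  [any arg is the third value ⇒ result is the third value]
(Q → Q) ∧ R = U ∧ ⊥ = U
R ∧ R = ⊥ ∧ ⊥ = ⊥
((Q → Q) ∧ R) ∨ (R ∧ R) = U ∨ ⊥ = U
They differ because Kleene's strong three-valued logic K3 and Weak Kleene logic treat U differently under the binary connectives.

⊥; U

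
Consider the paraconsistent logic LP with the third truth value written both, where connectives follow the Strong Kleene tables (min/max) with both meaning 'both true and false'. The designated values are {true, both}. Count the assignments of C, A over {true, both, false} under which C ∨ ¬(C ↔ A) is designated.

8

Of the 9 assignments, 8 give a value in {true, both}.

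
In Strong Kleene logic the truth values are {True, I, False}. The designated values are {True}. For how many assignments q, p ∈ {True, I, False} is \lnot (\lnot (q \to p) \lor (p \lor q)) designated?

Designated under: (q=False, p=False).

1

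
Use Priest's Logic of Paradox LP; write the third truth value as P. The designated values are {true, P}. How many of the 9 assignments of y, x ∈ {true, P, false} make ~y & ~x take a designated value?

Designated under: (y=P, x=P); (y=P, x=false); (y=false, x=P); (y=false, x=false).

4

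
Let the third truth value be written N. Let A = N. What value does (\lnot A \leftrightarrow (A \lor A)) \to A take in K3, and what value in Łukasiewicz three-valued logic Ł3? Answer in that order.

N; N

In K3: \lnot A = \lnot N = N
A \lor A = N \lor N = N
\lnot A \leftrightarrow (A \lor A) = N \leftrightarrow N = N
(\lnot A \leftrightarrow (A \lor A)) \to A = N \to N = N  [\lnot N \lor N]
In Łukasiewicz three-valued logic Ł3: \lnot A = \lnot N = N
A \lor A = N \lor N = N
\lnot A \leftrightarrow (A \lor A) = N \leftrightarrow N = T  [1 − |½−½|]
(\lnot A \leftrightarrow (A \lor A)) \to A = T \to N = N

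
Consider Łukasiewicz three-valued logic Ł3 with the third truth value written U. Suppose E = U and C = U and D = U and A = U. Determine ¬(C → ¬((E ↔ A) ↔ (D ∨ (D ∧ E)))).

E ↔ A = U ↔ U = ⊤
D ∧ E = U ∧ U = U
D ∨ (D ∧ E) = U ∨ U = U
(E ↔ A) ↔ (D ∨ (D ∧ E)) = ⊤ ↔ U = U
¬((E ↔ A) ↔ (D ∨ (D ∧ E))) = ¬U = U
C → ¬((E ↔ A) ↔ (D ∨ (D ∧ E))) = U → U = ⊤
¬(C → ¬((E ↔ A) ↔ (D ∨ (D ∧ E)))) = ¬⊤ = ⊥

⊥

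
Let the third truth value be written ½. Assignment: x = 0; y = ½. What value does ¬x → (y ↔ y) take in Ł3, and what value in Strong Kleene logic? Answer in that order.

1; ½

In Ł3: ¬x = ¬0 = 1
y ↔ y = ½ ↔ ½ = 1  [1 − |½−½|]
¬x → (y ↔ y) = 1 → 1 = 1
In Strong Kleene logic: ¬x = ¬0 = 1
y ↔ y = ½ ↔ ½ = ½
¬x → (y ↔ y) = 1 → ½ = ½
They differ because Ł3 and Strong Kleene logic treat ½ differently under implication.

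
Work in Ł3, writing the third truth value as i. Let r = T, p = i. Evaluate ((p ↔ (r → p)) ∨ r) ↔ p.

r → p = T → i = i  [min(1, 1−1+½)]
p ↔ (r → p) = i ↔ i = T
(p ↔ (r → p)) ∨ r = T ∨ T = T
((p ↔ (r → p)) ∨ r) ↔ p = T ↔ i = i

i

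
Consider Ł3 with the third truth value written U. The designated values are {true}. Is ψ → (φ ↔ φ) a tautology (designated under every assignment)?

Every assignment of ψ, φ over {true, U, false} gives a value in {true}.
In particular, with ψ=U, φ=U: ψ → (φ ↔ φ) = true.

Yes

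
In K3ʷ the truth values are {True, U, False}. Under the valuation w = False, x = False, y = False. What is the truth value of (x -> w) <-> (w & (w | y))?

x -> w = False -> False = True
w | y = False | False = False
w & (w | y) = False & False = False
(x -> w) <-> (w & (w | y)) = True <-> False = False

False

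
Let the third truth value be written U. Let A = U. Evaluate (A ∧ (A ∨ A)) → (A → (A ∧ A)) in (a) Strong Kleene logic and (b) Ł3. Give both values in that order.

U; true

In Strong Kleene logic: A ∨ A = U ∨ U = U
A ∧ (A ∨ A) = U ∧ U = U
A ∧ A = U ∧ U = U
A → (A ∧ A) = U → U = U  [¬U ∨ U]
(A ∧ (A ∨ A)) → (A → (A ∧ A)) = U → U = U
In Ł3: A ∨ A = U ∨ U = U
A ∧ (A ∨ A) = U ∧ U = U
A ∧ A = U ∧ U = U
A → (A ∧ A) = U → U = true  [min(1, 1−½+½)]
(A ∧ (A ∨ A)) → (A → (A ∧ A)) = U → true = true
They differ because Strong Kleene logic and Ł3 treat U differently under implication.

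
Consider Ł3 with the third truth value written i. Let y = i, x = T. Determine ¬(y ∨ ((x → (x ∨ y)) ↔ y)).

i

x ∨ y = T ∨ i = T
x → (x ∨ y) = T → T = T
(x → (x ∨ y)) ↔ y = T ↔ i = i
y ∨ ((x → (x ∨ y)) ↔ y) = i ∨ i = i
¬(y ∨ ((x → (x ∨ y)) ↔ y)) = ¬i = i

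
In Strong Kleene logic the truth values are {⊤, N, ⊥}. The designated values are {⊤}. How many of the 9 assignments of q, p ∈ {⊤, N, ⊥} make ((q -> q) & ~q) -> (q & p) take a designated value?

Designated under: (q=⊤, p=⊤); (q=⊤, p=N); (q=⊤, p=⊥).

3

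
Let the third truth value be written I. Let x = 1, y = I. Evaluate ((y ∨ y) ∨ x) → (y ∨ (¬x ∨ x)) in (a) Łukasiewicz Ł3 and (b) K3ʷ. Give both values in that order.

1; I

In Łukasiewicz Ł3: y ∨ y = I ∨ I = I
(y ∨ y) ∨ x = I ∨ 1 = 1
¬x = ¬1 = 0
¬x ∨ x = 0 ∨ 1 = 1
y ∨ (¬x ∨ x) = I ∨ 1 = 1
((y ∨ y) ∨ x) → (y ∨ (¬x ∨ x)) = 1 → 1 = 1
In K3ʷ: y ∨ y = I ∨ I = I
(y ∨ y) ∨ x = I ∨ 1 = I
¬x = ¬1 = 0
¬x ∨ x = 0 ∨ 1 = 1
y ∨ (¬x ∨ x) = I ∨ 1 = I
((y ∨ y) ∨ x) → (y ∨ (¬x ∨ x)) = I → I = I
They differ because Łukasiewicz Ł3 and K3ʷ treat I differently under the binary connectives.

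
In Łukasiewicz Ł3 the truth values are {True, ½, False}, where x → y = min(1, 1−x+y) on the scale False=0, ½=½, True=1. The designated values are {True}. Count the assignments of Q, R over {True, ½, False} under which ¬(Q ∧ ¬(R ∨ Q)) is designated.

7

Of the 9 assignments, 7 give a value in {True}.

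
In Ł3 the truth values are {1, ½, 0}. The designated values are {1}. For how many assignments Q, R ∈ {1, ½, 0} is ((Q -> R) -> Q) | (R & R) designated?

6

Of the 9 assignments, 6 give a value in {1}.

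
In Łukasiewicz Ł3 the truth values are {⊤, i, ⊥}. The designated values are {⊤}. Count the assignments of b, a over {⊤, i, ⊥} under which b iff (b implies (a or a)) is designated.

2

Designated under: (b=⊤, a=⊤); (b=i, a=⊥).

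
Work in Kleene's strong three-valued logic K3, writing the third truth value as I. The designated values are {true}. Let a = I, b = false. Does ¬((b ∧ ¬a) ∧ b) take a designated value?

¬a = ¬I = I
b ∧ ¬a = false ∧ I = false
(b ∧ ¬a) ∧ b = false ∧ false = false
¬((b ∧ ¬a) ∧ b) = ¬false = true
true ∈ {true}.

Yes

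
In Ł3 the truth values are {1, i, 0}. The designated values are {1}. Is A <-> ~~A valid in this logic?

Yes

Every assignment of A over {1, i, 0} gives a value in {1}.
In particular, with A=i: A <-> ~~A = 1.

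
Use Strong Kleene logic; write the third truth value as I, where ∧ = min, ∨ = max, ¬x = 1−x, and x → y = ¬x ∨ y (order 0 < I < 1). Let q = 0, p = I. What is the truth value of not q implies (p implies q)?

not q = not 0 = 1
p implies q = I implies 0 = I
not q implies (p implies q) = 1 implies I = I

I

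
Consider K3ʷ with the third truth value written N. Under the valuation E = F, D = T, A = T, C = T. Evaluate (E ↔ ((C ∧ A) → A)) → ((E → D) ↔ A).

T

C ∧ A = T ∧ T = T
(C ∧ A) → A = T → T = T
E ↔ ((C ∧ A) → A) = F ↔ T = F
E → D = F → T = T
(E → D) ↔ A = T ↔ T = T
(E ↔ ((C ∧ A) → A)) → ((E → D) ↔ A) = F → T = T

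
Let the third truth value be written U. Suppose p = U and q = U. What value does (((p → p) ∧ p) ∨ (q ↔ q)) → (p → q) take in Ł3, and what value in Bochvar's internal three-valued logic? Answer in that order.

In Ł3: p → p = U → U = 1  [min(1, 1−½+½)]
(p → p) ∧ p = 1 ∧ U = U
q ↔ q = U ↔ U = 1
((p → p) ∧ p) ∨ (q ↔ q) = U ∨ 1 = 1
p → q = U → U = 1
(((p → p) ∧ p) ∨ (q ↔ q)) → (p → q) = 1 → 1 = 1
In Bochvar's internal three-valued logic: p → p = U → U = U  [any arg is the third value ⇒ result is the third value]
(p → p) ∧ p = U ∧ U = U
q ↔ q = U ↔ U = U
((p → p) ∧ p) ∨ (q ↔ q) = U ∨ U = U
p → q = U → U = U
(((p → p) ∧ p) ∨ (q ↔ q)) → (p → q) = U → U = U
They differ because Ł3 and Bochvar's internal three-valued logic treat U differently under the binary connectives.

1; U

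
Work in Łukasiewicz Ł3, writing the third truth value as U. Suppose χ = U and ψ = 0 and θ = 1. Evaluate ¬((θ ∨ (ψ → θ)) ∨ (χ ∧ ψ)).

ψ → θ = 0 → 1 = 1
θ ∨ (ψ → θ) = 1 ∨ 1 = 1
χ ∧ ψ = U ∧ 0 = 0
(θ ∨ (ψ → θ)) ∨ (χ ∧ ψ) = 1 ∨ 0 = 1
¬((θ ∨ (ψ → θ)) ∨ (χ ∧ ψ)) = ¬1 = 0

0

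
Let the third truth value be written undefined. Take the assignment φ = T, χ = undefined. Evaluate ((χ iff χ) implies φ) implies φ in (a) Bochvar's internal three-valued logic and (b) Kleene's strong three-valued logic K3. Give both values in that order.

undefined; T

In Bochvar's internal three-valued logic: χ iff χ = undefined iff undefined = undefined
(χ iff χ) implies φ = undefined implies T = undefined  [any arg is the third value ⇒ result is the third value]
((χ iff χ) implies φ) implies φ = undefined implies T = undefined
In Kleene's strong three-valued logic K3: χ iff χ = undefined iff undefined = undefined
(χ iff χ) implies φ = undefined implies T = T
((χ iff χ) implies φ) implies φ = T implies T = T
They differ because Bochvar's internal three-valued logic and Kleene's strong three-valued logic K3 treat undefined differently under the binary connectives.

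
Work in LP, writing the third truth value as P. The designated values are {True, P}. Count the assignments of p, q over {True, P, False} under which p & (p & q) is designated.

Designated under: (p=True, q=True); (p=True, q=P); (p=P, q=True); (p=P, q=P).

4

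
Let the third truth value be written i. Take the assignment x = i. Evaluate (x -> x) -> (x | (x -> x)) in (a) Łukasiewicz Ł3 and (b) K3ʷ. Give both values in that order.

1; i

In Łukasiewicz Ł3: x -> x = i -> i = 1  [min(1, 1−½+½)]
x -> x = i -> i = 1
x | (x -> x) = i | 1 = 1
(x -> x) -> (x | (x -> x)) = 1 -> 1 = 1
In K3ʷ: x -> x = i -> i = i  [any arg is the third value ⇒ result is the third value]
x -> x = i -> i = i
x | (x -> x) = i | i = i
(x -> x) -> (x | (x -> x)) = i -> i = i
They differ because Łukasiewicz Ł3 and K3ʷ treat i differently under the binary connectives.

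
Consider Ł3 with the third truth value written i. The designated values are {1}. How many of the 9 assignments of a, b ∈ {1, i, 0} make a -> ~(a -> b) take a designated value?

Of the 9 assignments, 5 give a value in {1}.

5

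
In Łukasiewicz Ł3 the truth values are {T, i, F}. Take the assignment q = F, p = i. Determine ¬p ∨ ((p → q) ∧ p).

i

¬p = ¬i = i
p → q = i → F = i
(p → q) ∧ p = i ∧ i = i
¬p ∨ ((p → q) ∧ p) = i ∨ i = i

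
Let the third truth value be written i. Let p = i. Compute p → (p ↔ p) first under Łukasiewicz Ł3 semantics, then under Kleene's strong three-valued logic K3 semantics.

In Łukasiewicz Ł3: p ↔ p = i ↔ i = True  [1 − |½−½|]
p → (p ↔ p) = i → True = True
In Kleene's strong three-valued logic K3: p ↔ p = i ↔ i = i
p → (p ↔ p) = i → i = i
They differ because Łukasiewicz Ł3 and Kleene's strong three-valued logic K3 treat i differently under implication.

True; i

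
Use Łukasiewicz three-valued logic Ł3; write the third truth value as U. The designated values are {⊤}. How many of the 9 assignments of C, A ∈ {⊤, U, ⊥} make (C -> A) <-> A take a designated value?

Of the 9 assignments, 5 give a value in {⊤}.

5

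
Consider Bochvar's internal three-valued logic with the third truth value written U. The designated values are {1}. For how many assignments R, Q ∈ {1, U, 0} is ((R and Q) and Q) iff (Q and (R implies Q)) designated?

Designated under: (R=1, Q=1); (R=1, Q=0); (R=0, Q=0).

3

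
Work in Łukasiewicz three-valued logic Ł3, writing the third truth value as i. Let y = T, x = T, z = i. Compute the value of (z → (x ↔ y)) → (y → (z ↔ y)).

i

x ↔ y = T ↔ T = T
z → (x ↔ y) = i → T = T
z ↔ y = i ↔ T = i
y → (z ↔ y) = T → i = i
(z → (x ↔ y)) → (y → (z ↔ y)) = T → i = i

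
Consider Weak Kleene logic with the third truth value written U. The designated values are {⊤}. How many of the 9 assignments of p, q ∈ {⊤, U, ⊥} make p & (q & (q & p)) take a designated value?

1

Designated under: (p=⊤, q=⊤).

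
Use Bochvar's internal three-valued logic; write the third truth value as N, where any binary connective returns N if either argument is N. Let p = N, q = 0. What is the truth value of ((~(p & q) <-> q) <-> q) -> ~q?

p & q = N & 0 = N
~(p & q) = ~N = N
~(p & q) <-> q = N <-> 0 = N
(~(p & q) <-> q) <-> q = N <-> 0 = N
~q = ~0 = 1
((~(p & q) <-> q) <-> q) -> ~q = N -> 1 = N

N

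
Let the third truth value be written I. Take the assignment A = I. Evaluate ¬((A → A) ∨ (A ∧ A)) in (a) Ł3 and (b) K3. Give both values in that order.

In Ł3: A → A = I → I = ⊤
A ∧ A = I ∧ I = I
(A → A) ∨ (A ∧ A) = ⊤ ∨ I = ⊤
¬((A → A) ∨ (A ∧ A)) = ¬⊤ = ⊥
In K3: A → A = I → I = I
A ∧ A = I ∧ I = I
(A → A) ∨ (A ∧ A) = I ∨ I = I
¬((A → A) ∨ (A ∧ A)) = ¬I = I
They differ because Ł3 and K3 treat I differently under implication.

⊥; I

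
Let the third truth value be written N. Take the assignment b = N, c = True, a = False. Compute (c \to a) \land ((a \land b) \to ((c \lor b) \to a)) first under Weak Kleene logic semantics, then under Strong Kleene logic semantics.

N; False

In Weak Kleene logic: c \to a = True \to False = False
a \land b = False \land N = N
c \lor b = True \lor N = N
(c \lor b) \to a = N \to False = N  [any arg is the third value ⇒ result is the third value]
(a \land b) \to ((c \lor b) \to a) = N \to N = N
(c \to a) \land ((a \land b) \to ((c \lor b) \to a)) = False \land N = N
In Strong Kleene logic: c \to a = True \to False = False
a \land b = False \land N = False
c \lor b = True \lor N = True
(c \lor b) \to a = True \to False = False
(a \land b) \to ((c \lor b) \to a) = False \to False = True
(c \to a) \land ((a \land b) \to ((c \lor b) \to a)) = False \land True = False
They differ because Weak Kleene logic and Strong Kleene logic treat N differently under the binary connectives.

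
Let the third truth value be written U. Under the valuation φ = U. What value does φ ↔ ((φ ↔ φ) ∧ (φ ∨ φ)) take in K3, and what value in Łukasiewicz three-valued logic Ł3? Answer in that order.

U; 1

In K3: φ ↔ φ = U ↔ U = U
φ ∨ φ = U ∨ U = U
(φ ↔ φ) ∧ (φ ∨ φ) = U ∧ U = U
φ ↔ ((φ ↔ φ) ∧ (φ ∨ φ)) = U ↔ U = U
In Łukasiewicz three-valued logic Ł3: φ ↔ φ = U ↔ U = 1  [1 − |½−½|]
φ ∨ φ = U ∨ U = U
(φ ↔ φ) ∧ (φ ∨ φ) = 1 ∧ U = U
φ ↔ ((φ ↔ φ) ∧ (φ ∨ φ)) = U ↔ U = 1
They differ because K3 and Łukasiewicz three-valued logic Ł3 treat U differently under implication.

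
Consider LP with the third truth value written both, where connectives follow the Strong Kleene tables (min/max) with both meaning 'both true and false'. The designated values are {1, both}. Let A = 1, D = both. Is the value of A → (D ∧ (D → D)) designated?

D → D = both → both = both  [¬both ∨ both]
D ∧ (D → D) = both ∧ both = both
A → (D ∧ (D → D)) = 1 → both = both
both ∈ {1, both}.

Yes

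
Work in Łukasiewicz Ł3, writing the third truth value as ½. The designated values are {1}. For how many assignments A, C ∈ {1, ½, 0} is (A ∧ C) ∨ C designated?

Designated under: (A=1, C=1); (A=½, C=1); (A=0, C=1).

3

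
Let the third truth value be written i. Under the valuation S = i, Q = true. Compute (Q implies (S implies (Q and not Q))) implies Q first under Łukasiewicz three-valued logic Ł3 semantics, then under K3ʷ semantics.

true; i

In Łukasiewicz three-valued logic Ł3: not Q = not true = false
Q and not Q = true and false = false
S implies (Q and not Q) = i implies false = i  [min(1, 1−½+0)]
Q implies (S implies (Q and not Q)) = true implies i = i
(Q implies (S implies (Q and not Q))) implies Q = i implies true = true
In K3ʷ: not Q = not true = false
Q and not Q = true and false = false
S implies (Q and not Q) = i implies false = i  [any arg is the third value ⇒ result is the third value]
Q implies (S implies (Q and not Q)) = true implies i = i
(Q implies (S implies (Q and not Q))) implies Q = i implies true = i
They differ because Łukasiewicz three-valued logic Ł3 and K3ʷ treat i differently under the binary connectives.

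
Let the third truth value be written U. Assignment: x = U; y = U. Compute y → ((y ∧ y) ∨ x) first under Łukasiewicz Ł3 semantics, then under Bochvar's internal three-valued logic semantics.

⊤; U

In Łukasiewicz Ł3: y ∧ y = U ∧ U = U
(y ∧ y) ∨ x = U ∨ U = U
y → ((y ∧ y) ∨ x) = U → U = ⊤  [min(1, 1−½+½)]
In Bochvar's internal three-valued logic: y ∧ y = U ∧ U = U
(y ∧ y) ∨ x = U ∨ U = U
y → ((y ∧ y) ∨ x) = U → U = U  [any arg is the third value ⇒ result is the third value]
They differ because Łukasiewicz Ł3 and Bochvar's internal three-valued logic treat U differently under the binary connectives.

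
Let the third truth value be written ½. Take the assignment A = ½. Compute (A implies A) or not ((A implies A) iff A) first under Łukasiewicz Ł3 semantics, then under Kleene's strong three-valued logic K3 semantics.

⊤; ½

In Łukasiewicz Ł3: A implies A = ½ implies ½ = ⊤  [min(1, 1−½+½)]
A implies A = ½ implies ½ = ⊤
(A implies A) iff A = ⊤ iff ½ = ½
not ((A implies A) iff A) = not ½ = ½
(A implies A) or not ((A implies A) iff A) = ⊤ or ½ = ⊤
In Kleene's strong three-valued logic K3: A implies A = ½ implies ½ = ½  [not ½ or ½]
A implies A = ½ implies ½ = ½
(A implies A) iff A = ½ iff ½ = ½
not ((A implies A) iff A) = not ½ = ½
(A implies A) or not ((A implies A) iff A) = ½ or ½ = ½
They differ because Łukasiewicz Ł3 and Kleene's strong three-valued logic K3 treat ½ differently under implication.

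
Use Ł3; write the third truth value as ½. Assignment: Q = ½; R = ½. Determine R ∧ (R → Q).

R → Q = ½ → ½ = T  [min(1, 1−½+½)]
R ∧ (R → Q) = ½ ∧ T = ½

½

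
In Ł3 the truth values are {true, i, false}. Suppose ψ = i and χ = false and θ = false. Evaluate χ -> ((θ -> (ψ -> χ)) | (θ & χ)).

ψ -> χ = i -> false = i  [min(1, 1−½+0)]
θ -> (ψ -> χ) = false -> i = true
θ & χ = false & false = false
(θ -> (ψ -> χ)) | (θ & χ) = true | false = true
χ -> ((θ -> (ψ -> χ)) | (θ & χ)) = false -> true = true

true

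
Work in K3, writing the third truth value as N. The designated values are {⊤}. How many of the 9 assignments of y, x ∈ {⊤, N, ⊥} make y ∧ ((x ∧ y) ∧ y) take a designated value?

Designated under: (y=⊤, x=⊤).

1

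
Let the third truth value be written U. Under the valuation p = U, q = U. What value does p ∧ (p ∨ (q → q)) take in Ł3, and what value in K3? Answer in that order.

U; U

In Ł3: q → q = U → U = true  [min(1, 1−½+½)]
p ∨ (q → q) = U ∨ true = true
p ∧ (p ∨ (q → q)) = U ∧ true = U
In K3: q → q = U → U = U  [¬U ∨ U]
p ∨ (q → q) = U ∨ U = U
p ∧ (p ∨ (q → q)) = U ∧ U = U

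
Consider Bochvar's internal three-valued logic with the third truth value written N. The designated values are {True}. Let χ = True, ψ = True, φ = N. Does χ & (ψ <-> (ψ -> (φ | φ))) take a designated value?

No

φ | φ = N | N = N
ψ -> (φ | φ) = True -> N = N  [any arg is the third value ⇒ result is the third value]
ψ <-> (ψ -> (φ | φ)) = True <-> N = N
χ & (ψ <-> (ψ -> (φ | φ))) = True & N = N
N ∉ {True}.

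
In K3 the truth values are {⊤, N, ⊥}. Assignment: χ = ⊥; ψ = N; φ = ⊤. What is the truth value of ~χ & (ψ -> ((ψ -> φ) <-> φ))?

~χ = ~⊥ = ⊤
ψ -> φ = N -> ⊤ = ⊤  [~N | ⊤]
(ψ -> φ) <-> φ = ⊤ <-> ⊤ = ⊤
ψ -> ((ψ -> φ) <-> φ) = N -> ⊤ = ⊤
~χ & (ψ -> ((ψ -> φ) <-> φ)) = ⊤ & ⊤ = ⊤

⊤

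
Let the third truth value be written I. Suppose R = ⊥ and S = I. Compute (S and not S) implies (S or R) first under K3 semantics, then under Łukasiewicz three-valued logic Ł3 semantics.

In K3: not S = not I = I
S and not S = I and I = I
S or R = I or ⊥ = I
(S and not S) implies (S or R) = I implies I = I
In Łukasiewicz three-valued logic Ł3: not S = not I = I
S and not S = I and I = I
S or R = I or ⊥ = I
(S and not S) implies (S or R) = I implies I = ⊤  [min(1, 1−½+½)]
They differ because K3 and Łukasiewicz three-valued logic Ł3 treat I differently under implication.

I; ⊤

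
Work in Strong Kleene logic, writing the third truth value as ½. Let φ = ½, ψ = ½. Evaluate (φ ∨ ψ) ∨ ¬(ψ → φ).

φ ∨ ψ = ½ ∨ ½ = ½
ψ → φ = ½ → ½ = ½
¬(ψ → φ) = ¬½ = ½
(φ ∨ ψ) ∨ ¬(ψ → φ) = ½ ∨ ½ = ½

½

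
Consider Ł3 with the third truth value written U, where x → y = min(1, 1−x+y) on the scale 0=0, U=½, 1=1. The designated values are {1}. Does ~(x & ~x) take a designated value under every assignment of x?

No

Countermodel: x=U gives U, which is not designated.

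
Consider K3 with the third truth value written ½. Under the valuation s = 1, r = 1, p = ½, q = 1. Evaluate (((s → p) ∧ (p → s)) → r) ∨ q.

1

s → p = 1 → ½ = ½  [¬1 ∨ ½]
p → s = ½ → 1 = 1
(s → p) ∧ (p → s) = ½ ∧ 1 = ½
((s → p) ∧ (p → s)) → r = ½ → 1 = 1
(((s → p) ∧ (p → s)) → r) ∨ q = 1 ∨ 1 = 1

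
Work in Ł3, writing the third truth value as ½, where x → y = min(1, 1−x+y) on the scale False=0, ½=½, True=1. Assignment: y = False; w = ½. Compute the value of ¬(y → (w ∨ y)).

False

w ∨ y = ½ ∨ False = ½
y → (w ∨ y) = False → ½ = True  [min(1, 1−0+½)]
¬(y → (w ∨ y)) = ¬True = False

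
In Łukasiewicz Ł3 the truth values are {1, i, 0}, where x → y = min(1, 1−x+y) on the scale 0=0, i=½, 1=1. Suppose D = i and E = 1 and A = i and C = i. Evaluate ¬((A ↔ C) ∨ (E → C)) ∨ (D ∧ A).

i

A ↔ C = i ↔ i = 1  [1 − |½−½|]
E → C = 1 → i = i
(A ↔ C) ∨ (E → C) = 1 ∨ i = 1
¬((A ↔ C) ∨ (E → C)) = ¬1 = 0
D ∧ A = i ∧ i = i
¬((A ↔ C) ∨ (E → C)) ∨ (D ∧ A) = 0 ∨ i = i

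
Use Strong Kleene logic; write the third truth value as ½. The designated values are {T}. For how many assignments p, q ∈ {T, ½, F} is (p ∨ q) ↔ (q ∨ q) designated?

Designated under: (p=T, q=T); (p=½, q=T); (p=F, q=T); (p=F, q=F).

4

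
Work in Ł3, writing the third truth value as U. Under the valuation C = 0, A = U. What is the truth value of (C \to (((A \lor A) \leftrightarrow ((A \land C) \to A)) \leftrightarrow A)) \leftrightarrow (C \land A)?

A \lor A = U \lor U = U
A \land C = U \land 0 = 0
(A \land C) \to A = 0 \to U = 1
(A \lor A) \leftrightarrow ((A \land C) \to A) = U \leftrightarrow 1 = U
((A \lor A) \leftrightarrow ((A \land C) \to A)) \leftrightarrow A = U \leftrightarrow U = 1
C \to (((A \lor A) \leftrightarrow ((A \land C) \to A)) \leftrightarrow A) = 0 \to 1 = 1
C \land A = 0 \land U = 0
(C \to (((A \lor A) \leftrightarrow ((A \land C) \to A)) \leftrightarrow A)) \leftrightarrow (C \land A) = 1 \leftrightarrow 0 = 0

0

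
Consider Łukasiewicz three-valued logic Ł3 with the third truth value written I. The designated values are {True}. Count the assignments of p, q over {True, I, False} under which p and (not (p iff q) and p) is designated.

1

Designated under: (p=True, q=False).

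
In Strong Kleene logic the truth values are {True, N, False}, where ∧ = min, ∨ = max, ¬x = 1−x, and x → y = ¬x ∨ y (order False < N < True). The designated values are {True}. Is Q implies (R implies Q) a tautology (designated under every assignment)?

No

Countermodel: Q=N, R=True gives N, which is not designated.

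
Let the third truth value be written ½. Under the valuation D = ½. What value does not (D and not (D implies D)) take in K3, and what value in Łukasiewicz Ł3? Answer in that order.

In K3: D implies D = ½ implies ½ = ½
not (D implies D) = not ½ = ½
D and not (D implies D) = ½ and ½ = ½
not (D and not (D implies D)) = not ½ = ½
In Łukasiewicz Ł3: D implies D = ½ implies ½ = true  [min(1, 1−½+½)]
not (D implies D) = not true = false
D and not (D implies D) = ½ and false = false
not (D and not (D implies D)) = not false = true
They differ because K3 and Łukasiewicz Ł3 treat ½ differently under implication.

½; true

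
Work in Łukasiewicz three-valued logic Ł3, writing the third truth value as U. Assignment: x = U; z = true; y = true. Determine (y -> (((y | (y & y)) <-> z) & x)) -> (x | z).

y & y = true & true = true
y | (y & y) = true | true = true
(y | (y & y)) <-> z = true <-> true = true
((y | (y & y)) <-> z) & x = true & U = U
y -> (((y | (y & y)) <-> z) & x) = true -> U = U  [min(1, 1−1+½)]
x | z = U | true = true
(y -> (((y | (y & y)) <-> z) & x)) -> (x | z) = U -> true = true

true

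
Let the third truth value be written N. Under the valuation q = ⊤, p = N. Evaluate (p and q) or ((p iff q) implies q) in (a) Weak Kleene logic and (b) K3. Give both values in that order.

In Weak Kleene logic: p and q = N and ⊤ = N
p iff q = N iff ⊤ = N
(p iff q) implies q = N implies ⊤ = N  [any arg is the third value ⇒ result is the third value]
(p and q) or ((p iff q) implies q) = N or N = N
In K3: p and q = N and ⊤ = N
p iff q = N iff ⊤ = N
(p iff q) implies q = N implies ⊤ = ⊤
(p and q) or ((p iff q) implies q) = N or ⊤ = ⊤
They differ because Weak Kleene logic and K3 treat N differently under the binary connectives.

N; ⊤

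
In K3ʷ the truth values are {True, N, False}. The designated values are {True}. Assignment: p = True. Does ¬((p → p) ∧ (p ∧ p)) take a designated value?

p → p = True → True = True
p ∧ p = True ∧ True = True
(p → p) ∧ (p ∧ p) = True ∧ True = True
¬((p → p) ∧ (p ∧ p)) = ¬True = False
False ∉ {True}.

No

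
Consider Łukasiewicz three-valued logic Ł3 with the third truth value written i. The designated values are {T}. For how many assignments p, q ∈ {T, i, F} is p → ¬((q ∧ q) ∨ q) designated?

Of the 9 assignments, 6 give a value in {T}.

6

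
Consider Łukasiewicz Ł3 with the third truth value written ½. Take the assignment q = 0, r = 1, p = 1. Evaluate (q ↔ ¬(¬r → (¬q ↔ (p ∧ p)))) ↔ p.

1

¬r = ¬1 = 0
¬q = ¬0 = 1
p ∧ p = 1 ∧ 1 = 1
¬q ↔ (p ∧ p) = 1 ↔ 1 = 1
¬r → (¬q ↔ (p ∧ p)) = 0 → 1 = 1
¬(¬r → (¬q ↔ (p ∧ p))) = ¬1 = 0
q ↔ ¬(¬r → (¬q ↔ (p ∧ p))) = 0 ↔ 0 = 1
(q ↔ ¬(¬r → (¬q ↔ (p ∧ p)))) ↔ p = 1 ↔ 1 = 1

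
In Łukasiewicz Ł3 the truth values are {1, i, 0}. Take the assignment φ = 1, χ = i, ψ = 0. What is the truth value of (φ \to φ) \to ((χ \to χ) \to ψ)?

φ \to φ = 1 \to 1 = 1
χ \to χ = i \to i = 1  [min(1, 1−½+½)]
(χ \to χ) \to ψ = 1 \to 0 = 0
(φ \to φ) \to ((χ \to χ) \to ψ) = 1 \to 0 = 0

0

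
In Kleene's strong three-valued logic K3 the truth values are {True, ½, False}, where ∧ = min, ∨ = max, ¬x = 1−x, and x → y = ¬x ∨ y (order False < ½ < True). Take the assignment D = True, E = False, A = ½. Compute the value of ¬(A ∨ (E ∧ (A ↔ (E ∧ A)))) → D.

True

E ∧ A = False ∧ ½ = False
A ↔ (E ∧ A) = ½ ↔ False = ½
E ∧ (A ↔ (E ∧ A)) = False ∧ ½ = False
A ∨ (E ∧ (A ↔ (E ∧ A))) = ½ ∨ False = ½
¬(A ∨ (E ∧ (A ↔ (E ∧ A)))) = ¬½ = ½
¬(A ∨ (E ∧ (A ↔ (E ∧ A)))) → D = ½ → True = True  [¬½ ∨ True]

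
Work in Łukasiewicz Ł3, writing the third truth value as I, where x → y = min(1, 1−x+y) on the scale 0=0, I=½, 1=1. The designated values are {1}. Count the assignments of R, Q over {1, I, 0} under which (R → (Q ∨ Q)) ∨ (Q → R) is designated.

Of the 9 assignments, 9 give a value in {1}.

9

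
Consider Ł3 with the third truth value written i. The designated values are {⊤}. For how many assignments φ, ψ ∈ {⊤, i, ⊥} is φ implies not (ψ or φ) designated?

5

Of the 9 assignments, 5 give a value in {⊤}.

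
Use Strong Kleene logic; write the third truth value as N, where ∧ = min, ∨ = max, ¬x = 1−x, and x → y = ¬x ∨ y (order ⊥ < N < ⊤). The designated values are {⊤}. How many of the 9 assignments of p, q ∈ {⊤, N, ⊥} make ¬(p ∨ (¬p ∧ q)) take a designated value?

1

Designated under: (p=⊥, q=⊥).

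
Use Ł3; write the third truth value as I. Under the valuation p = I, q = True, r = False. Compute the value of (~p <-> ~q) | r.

~p = ~I = I
~q = ~True = False
~p <-> ~q = I <-> False = I
(~p <-> ~q) | r = I | False = I

I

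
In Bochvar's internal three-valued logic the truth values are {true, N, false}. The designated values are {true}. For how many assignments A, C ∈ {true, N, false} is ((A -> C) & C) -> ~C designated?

2

Designated under: (A=true, C=false); (A=false, C=false).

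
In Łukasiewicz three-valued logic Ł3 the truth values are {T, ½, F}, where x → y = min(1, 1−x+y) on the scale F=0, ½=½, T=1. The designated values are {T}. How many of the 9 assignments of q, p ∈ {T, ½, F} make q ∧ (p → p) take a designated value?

3

Designated under: (q=T, p=T); (q=T, p=½); (q=T, p=F).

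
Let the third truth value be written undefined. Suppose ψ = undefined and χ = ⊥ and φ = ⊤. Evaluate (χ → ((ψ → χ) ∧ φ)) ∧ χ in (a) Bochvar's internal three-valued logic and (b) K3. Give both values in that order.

undefined; ⊥

In Bochvar's internal three-valued logic: ψ → χ = undefined → ⊥ = undefined
(ψ → χ) ∧ φ = undefined ∧ ⊤ = undefined
χ → ((ψ → χ) ∧ φ) = ⊥ → undefined = undefined
(χ → ((ψ → χ) ∧ φ)) ∧ χ = undefined ∧ ⊥ = undefined
In K3: ψ → χ = undefined → ⊥ = undefined  [¬undefined ∨ ⊥]
(ψ → χ) ∧ φ = undefined ∧ ⊤ = undefined
χ → ((ψ → χ) ∧ φ) = ⊥ → undefined = ⊤
(χ → ((ψ → χ) ∧ φ)) ∧ χ = ⊤ ∧ ⊥ = ⊥
They differ because Bochvar's internal three-valued logic and K3 treat undefined differently under the binary connectives.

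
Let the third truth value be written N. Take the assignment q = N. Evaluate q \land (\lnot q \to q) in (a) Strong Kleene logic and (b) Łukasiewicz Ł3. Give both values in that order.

In Strong Kleene logic: \lnot q = \lnot N = N
\lnot q \to q = N \to N = N  [\lnot N \lor N]
q \land (\lnot q \to q) = N \land N = N
In Łukasiewicz Ł3: \lnot q = \lnot N = N
\lnot q \to q = N \to N = T
q \land (\lnot q \to q) = N \land T = N

N; N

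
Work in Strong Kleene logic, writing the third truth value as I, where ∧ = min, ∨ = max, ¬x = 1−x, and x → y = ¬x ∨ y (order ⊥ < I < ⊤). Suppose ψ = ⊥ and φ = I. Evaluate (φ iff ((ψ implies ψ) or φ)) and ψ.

ψ implies ψ = ⊥ implies ⊥ = ⊤
(ψ implies ψ) or φ = ⊤ or I = ⊤
φ iff ((ψ implies ψ) or φ) = I iff ⊤ = I
(φ iff ((ψ implies ψ) or φ)) and ψ = I and ⊥ = ⊥

⊥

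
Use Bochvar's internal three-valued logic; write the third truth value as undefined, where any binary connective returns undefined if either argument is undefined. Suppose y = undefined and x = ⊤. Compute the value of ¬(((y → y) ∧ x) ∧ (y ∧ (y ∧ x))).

undefined

y → y = undefined → undefined = undefined  [any arg is the third value ⇒ result is the third value]
(y → y) ∧ x = undefined ∧ ⊤ = undefined
y ∧ x = undefined ∧ ⊤ = undefined
y ∧ (y ∧ x) = undefined ∧ undefined = undefined
((y → y) ∧ x) ∧ (y ∧ (y ∧ x)) = undefined ∧ undefined = undefined
¬(((y → y) ∧ x) ∧ (y ∧ (y ∧ x))) = ¬undefined = undefined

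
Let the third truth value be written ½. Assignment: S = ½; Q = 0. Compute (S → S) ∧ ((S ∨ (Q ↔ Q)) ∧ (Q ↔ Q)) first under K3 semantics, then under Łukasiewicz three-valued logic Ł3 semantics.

½; 1

In K3: S → S = ½ → ½ = ½  [¬½ ∨ ½]
Q ↔ Q = 0 ↔ 0 = 1
S ∨ (Q ↔ Q) = ½ ∨ 1 = 1
Q ↔ Q = 0 ↔ 0 = 1
(S ∨ (Q ↔ Q)) ∧ (Q ↔ Q) = 1 ∧ 1 = 1
(S → S) ∧ ((S ∨ (Q ↔ Q)) ∧ (Q ↔ Q)) = ½ ∧ 1 = ½
In Łukasiewicz three-valued logic Ł3: S → S = ½ → ½ = 1  [min(1, 1−½+½)]
Q ↔ Q = 0 ↔ 0 = 1
S ∨ (Q ↔ Q) = ½ ∨ 1 = 1
Q ↔ Q = 0 ↔ 0 = 1
(S ∨ (Q ↔ Q)) ∧ (Q ↔ Q) = 1 ∧ 1 = 1
(S → S) ∧ ((S ∨ (Q ↔ Q)) ∧ (Q ↔ Q)) = 1 ∧ 1 = 1
They differ because K3 and Łukasiewicz three-valued logic Ł3 treat ½ differently under implication.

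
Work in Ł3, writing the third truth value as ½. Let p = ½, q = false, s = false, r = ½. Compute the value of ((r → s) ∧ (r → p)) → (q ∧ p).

½

r → s = ½ → false = ½  [min(1, 1−½+0)]
r → p = ½ → ½ = true
(r → s) ∧ (r → p) = ½ ∧ true = ½
q ∧ p = false ∧ ½ = false
((r → s) ∧ (r → p)) → (q ∧ p) = ½ → false = ½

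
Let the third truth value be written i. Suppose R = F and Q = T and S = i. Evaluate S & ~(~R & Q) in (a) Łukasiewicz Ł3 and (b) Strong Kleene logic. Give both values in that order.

F; F

In Łukasiewicz Ł3: ~R = ~F = T
~R & Q = T & T = T
~(~R & Q) = ~T = F
S & ~(~R & Q) = i & F = F
In Strong Kleene logic: ~R = ~F = T
~R & Q = T & T = T
~(~R & Q) = ~T = F
S & ~(~R & Q) = i & F = F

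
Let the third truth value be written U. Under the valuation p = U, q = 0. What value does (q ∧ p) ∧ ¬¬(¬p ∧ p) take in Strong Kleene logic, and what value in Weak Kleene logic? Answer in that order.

In Strong Kleene logic: q ∧ p = 0 ∧ U = 0
¬p = ¬U = U
¬p ∧ p = U ∧ U = U
¬(¬p ∧ p) = ¬U = U
¬¬(¬p ∧ p) = ¬U = U
(q ∧ p) ∧ ¬¬(¬p ∧ p) = 0 ∧ U = 0
In Weak Kleene logic: q ∧ p = 0 ∧ U = U
¬p = ¬U = U
¬p ∧ p = U ∧ U = U
¬(¬p ∧ p) = ¬U = U
¬¬(¬p ∧ p) = ¬U = U
(q ∧ p) ∧ ¬¬(¬p ∧ p) = U ∧ U = U
They differ because Strong Kleene logic and Weak Kleene logic treat U differently under the binary connectives.

0; U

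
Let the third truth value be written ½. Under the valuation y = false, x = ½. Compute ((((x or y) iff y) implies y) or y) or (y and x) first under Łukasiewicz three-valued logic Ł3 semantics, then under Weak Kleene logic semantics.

½; ½

In Łukasiewicz three-valued logic Ł3: x or y = ½ or false = ½
(x or y) iff y = ½ iff false = ½  [1 − |½−0|]
((x or y) iff y) implies y = ½ implies false = ½
(((x or y) iff y) implies y) or y = ½ or false = ½
y and x = false and ½ = false
((((x or y) iff y) implies y) or y) or (y and x) = ½ or false = ½
In Weak Kleene logic: x or y = ½ or false = ½
(x or y) iff y = ½ iff false = ½
((x or y) iff y) implies y = ½ implies false = ½  [any arg is the third value ⇒ result is the third value]
(((x or y) iff y) implies y) or y = ½ or false = ½
y and x = false and ½ = ½
((((x or y) iff y) implies y) or y) or (y and x) = ½ or ½ = ½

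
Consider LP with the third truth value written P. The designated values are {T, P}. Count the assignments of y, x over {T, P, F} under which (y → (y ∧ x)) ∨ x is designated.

8

Of the 9 assignments, 8 give a value in {T, P}.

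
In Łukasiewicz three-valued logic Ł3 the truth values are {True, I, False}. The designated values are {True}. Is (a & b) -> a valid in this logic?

Yes

Every assignment of a, b over {True, I, False} gives a value in {True}.
In particular, with a=I, b=I: (a & b) -> a = True.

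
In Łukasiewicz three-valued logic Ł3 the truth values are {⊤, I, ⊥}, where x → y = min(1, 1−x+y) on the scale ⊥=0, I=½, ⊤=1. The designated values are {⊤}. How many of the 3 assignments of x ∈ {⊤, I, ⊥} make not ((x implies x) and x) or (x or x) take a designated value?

x=⊤: ⊤ ✓
x=I: I ·
x=⊥: ⊤ ✓

2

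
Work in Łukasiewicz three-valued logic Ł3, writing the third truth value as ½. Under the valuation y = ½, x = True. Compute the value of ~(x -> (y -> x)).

y -> x = ½ -> True = True  [min(1, 1−½+1)]
x -> (y -> x) = True -> True = True
~(x -> (y -> x)) = ~True = False

False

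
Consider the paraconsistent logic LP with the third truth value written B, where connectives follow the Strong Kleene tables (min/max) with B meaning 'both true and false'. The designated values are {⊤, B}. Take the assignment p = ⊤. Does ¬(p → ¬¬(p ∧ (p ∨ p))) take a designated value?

No

p ∨ p = ⊤ ∨ ⊤ = ⊤
p ∧ (p ∨ p) = ⊤ ∧ ⊤ = ⊤
¬(p ∧ (p ∨ p)) = ¬⊤ = ⊥
¬¬(p ∧ (p ∨ p)) = ¬⊥ = ⊤
p → ¬¬(p ∧ (p ∨ p)) = ⊤ → ⊤ = ⊤
¬(p → ¬¬(p ∧ (p ∨ p))) = ¬⊤ = ⊥
⊥ ∉ {⊤, B}.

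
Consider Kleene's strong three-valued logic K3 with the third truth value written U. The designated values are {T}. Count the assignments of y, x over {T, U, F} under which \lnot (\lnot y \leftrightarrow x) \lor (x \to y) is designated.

5

Of the 9 assignments, 5 give a value in {T}.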